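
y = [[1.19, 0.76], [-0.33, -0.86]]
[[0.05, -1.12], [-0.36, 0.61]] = y @ [[-0.3, -0.65], [0.53, -0.46]]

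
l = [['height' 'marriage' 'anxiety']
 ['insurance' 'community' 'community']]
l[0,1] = 'marriage'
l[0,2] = 'anxiety'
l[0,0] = 'height'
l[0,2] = 'anxiety'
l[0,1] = 'marriage'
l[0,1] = 'marriage'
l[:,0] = ['height', 'insurance']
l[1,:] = ['insurance', 'community', 'community']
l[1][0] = 'insurance'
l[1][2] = 'community'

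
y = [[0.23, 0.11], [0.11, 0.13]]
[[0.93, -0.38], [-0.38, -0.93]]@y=[[0.17, 0.05], [-0.19, -0.16]]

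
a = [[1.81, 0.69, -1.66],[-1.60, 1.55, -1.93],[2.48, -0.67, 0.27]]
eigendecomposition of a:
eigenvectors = [[(-0.27+0.48j), (-0.27-0.48j), (0.17+0j)], [-0.69+0.00j, (-0.69-0j), (0.83+0j)], [0.32+0.34j, 0.32-0.34j, 0.53+0.00j]]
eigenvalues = [(1.81+2.08j), (1.81-2.08j), 0j]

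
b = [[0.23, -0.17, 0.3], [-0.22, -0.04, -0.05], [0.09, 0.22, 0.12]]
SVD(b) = [[-0.89, -0.38, 0.27], [0.40, -0.33, 0.85], [-0.23, 0.86, 0.45]] @ diag([0.4509461363378629, 0.2752740467458048, 0.12677452942189152]) @ [[-0.69, 0.18, -0.70], [0.23, 0.97, 0.03], [-0.68, 0.14, 0.72]]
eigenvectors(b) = [[(0.59+0j), (0.79+0j), 0.79-0.00j], [0.59+0.00j, -0.52+0.08j, -0.52-0.08j], [(-0.55+0j), (-0.21+0.22j), (-0.21-0.22j)]]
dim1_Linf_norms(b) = [0.3, 0.22, 0.22]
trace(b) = 0.31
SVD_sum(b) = [[0.28,  -0.07,  0.28], [-0.12,  0.03,  -0.13], [0.07,  -0.02,  0.07]] + [[-0.02, -0.10, -0.0],  [-0.02, -0.09, -0.00],  [0.06, 0.23, 0.01]] + [[-0.02,0.0,0.02], [-0.07,0.02,0.08], [-0.04,0.01,0.04]]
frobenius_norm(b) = 0.54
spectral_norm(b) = 0.45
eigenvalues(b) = [(-0.22+0j), (0.26+0.06j), (0.26-0.06j)]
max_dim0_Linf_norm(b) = 0.3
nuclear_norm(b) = 0.85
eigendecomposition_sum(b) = [[-0.06+0.00j, (-0.11+0j), 0.04-0.00j],[(-0.06+0j), -0.11+0.00j, (0.04-0j)],[0.06-0.00j, 0.10-0.00j, -0.04+0.00j]] + [[(0.15-0.2j), (-0.03-0.18j), 0.13-0.42j], [(-0.08+0.15j), (0.04+0.12j), -0.05+0.29j], [(0.02+0.09j), 0.06+0.04j, 0.08+0.15j]] + [[0.15+0.20j, -0.03+0.18j, 0.13+0.42j],[-0.08-0.15j, 0.04-0.12j, -0.05-0.29j],[0.02-0.09j, 0.06-0.04j, (0.08-0.15j)]]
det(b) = -0.02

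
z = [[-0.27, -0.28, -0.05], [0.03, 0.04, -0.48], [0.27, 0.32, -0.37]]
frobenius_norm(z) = 0.84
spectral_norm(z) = 0.71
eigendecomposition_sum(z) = [[(-0.01-0j),  0.01-0.00j,  -0.01+0.00j], [0.01+0.00j,  -0.01+0.00j,  (0.01-0j)], [0.00+0.00j,  (-0+0j),  -0j]] + [[(-0.13+0.03j), (-0.14+0.05j), (-0.02-0.2j)], [(0.01+0.17j), (0.02+0.19j), -0.24-0.02j], [(0.13+0.11j), 0.16+0.11j, -0.19+0.18j]] + [[-0.13-0.03j, (-0.14-0.05j), (-0.02+0.2j)], [(0.01-0.17j), (0.02-0.19j), (-0.24+0.02j)], [(0.13-0.11j), (0.16-0.11j), (-0.19-0.18j)]]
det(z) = -0.00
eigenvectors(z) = [[(-0.75+0j), 0.30-0.39j, 0.30+0.39j], [(0.67+0j), -0.41-0.45j, (-0.41+0.45j)], [(0.03+0j), (-0.63+0j), (-0.63-0j)]]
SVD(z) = [[-0.31, -0.75, 0.59],[0.55, -0.64, -0.53],[0.78, 0.16, 0.61]] @ diag([0.7141139838166929, 0.43445920866468873, 0.013653355774485787]) @ [[0.43, 0.5, -0.75], [0.52, 0.54, 0.66], [-0.74, 0.68, 0.03]]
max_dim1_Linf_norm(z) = 0.48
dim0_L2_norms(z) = [0.38, 0.43, 0.61]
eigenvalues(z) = [(-0.02+0j), (-0.29+0.39j), (-0.29-0.39j)]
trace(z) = -0.60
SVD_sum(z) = [[-0.09, -0.11, 0.16], [0.17, 0.20, -0.3], [0.24, 0.28, -0.42]] + [[-0.17,-0.18,-0.21],[-0.15,-0.15,-0.18],[0.04,0.04,0.05]] + [[-0.01, 0.01, 0.0], [0.01, -0.0, -0.0], [-0.01, 0.01, 0.00]]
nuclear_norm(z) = 1.16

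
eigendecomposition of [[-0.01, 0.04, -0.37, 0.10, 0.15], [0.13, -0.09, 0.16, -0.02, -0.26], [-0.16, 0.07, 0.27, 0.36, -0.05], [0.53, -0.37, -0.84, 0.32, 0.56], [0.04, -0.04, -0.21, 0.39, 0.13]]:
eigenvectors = [[0.16+0.11j, (0.16-0.11j), 0.53+0.00j, (0.49+0j), 0.60+0.00j], [-0.08+0.05j, -0.08-0.05j, (0.02+0j), (0.28+0j), (0.79+0j)], [(0.25-0.39j), (0.25+0.39j), (0.48+0j), 0.44+0.00j, (0.1+0j)], [0.72+0.00j, 0.72-0.00j, (-0.37+0j), -0.29+0.00j, 0.05+0.00j], [0.43-0.19j, 0.43+0.19j, 0.60+0.00j, (0.63+0j), 0.07+0.00j]]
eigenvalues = [(0.52+0.37j), (0.52-0.37j), (-0.24+0j), (-0.18+0j), (0.01+0j)]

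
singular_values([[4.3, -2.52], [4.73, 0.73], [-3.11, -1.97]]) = [7.11, 3.27]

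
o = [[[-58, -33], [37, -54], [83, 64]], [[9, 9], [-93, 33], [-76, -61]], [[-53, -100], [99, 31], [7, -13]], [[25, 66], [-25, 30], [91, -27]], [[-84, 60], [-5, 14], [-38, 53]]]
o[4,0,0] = -84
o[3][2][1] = -27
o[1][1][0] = -93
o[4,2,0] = -38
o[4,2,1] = 53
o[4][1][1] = 14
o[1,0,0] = 9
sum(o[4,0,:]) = -24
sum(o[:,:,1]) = 72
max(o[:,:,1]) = 66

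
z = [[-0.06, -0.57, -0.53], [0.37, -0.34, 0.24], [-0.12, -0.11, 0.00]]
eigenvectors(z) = [[0.71+0.00j, 0.71-0.00j, -0.75+0.00j],  [0.10-0.66j, 0.10+0.66j, (-0.24+0j)],  [0.20+0.08j, 0.20-0.08j, 0.62+0.00j]]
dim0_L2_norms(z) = [0.39, 0.67, 0.58]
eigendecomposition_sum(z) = [[-0.06+0.20j, (-0.27-0.14j), (-0.18+0.19j)], [(0.18+0.08j), (-0.17+0.23j), (0.15+0.19j)], [-0.04+0.05j, -0.06-0.07j, (-0.07+0.03j)]] + [[(-0.06-0.2j), -0.27+0.14j, (-0.18-0.19j)], [0.18-0.08j, (-0.17-0.23j), (0.15-0.19j)], [-0.04-0.05j, (-0.06+0.07j), -0.07-0.03j]] + [[(0.05+0j), -0.02-0.00j, (-0.17-0j)], [0.02+0.00j, -0.01-0.00j, (-0.06-0j)], [-0.04-0.00j, 0.02+0.00j, (0.14+0j)]]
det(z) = 0.06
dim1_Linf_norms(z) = [0.57, 0.37, 0.12]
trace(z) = -0.40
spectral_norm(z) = 0.79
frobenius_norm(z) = 0.97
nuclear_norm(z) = 1.47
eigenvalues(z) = [(-0.29+0.47j), (-0.29-0.47j), (0.19+0j)]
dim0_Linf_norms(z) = [0.37, 0.57, 0.53]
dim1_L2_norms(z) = [0.78, 0.56, 0.16]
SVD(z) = [[0.98, 0.13, 0.12], [0.14, -0.99, -0.04], [0.11, 0.06, -0.99]] @ diag([0.7897096882372354, 0.5519377570230621, 0.13312896257614082]) @ [[-0.03,-0.79,-0.62],[-0.69,0.46,-0.56],[0.72,0.41,-0.55]]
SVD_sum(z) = [[-0.02, -0.61, -0.48],[-0.00, -0.08, -0.07],[-0.0, -0.07, -0.06]] + [[-0.05, 0.03, -0.04], [0.38, -0.25, 0.3], [-0.02, 0.01, -0.02]] + [[0.01, 0.01, -0.01],[-0.0, -0.00, 0.00],[-0.10, -0.05, 0.07]]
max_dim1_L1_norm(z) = 1.16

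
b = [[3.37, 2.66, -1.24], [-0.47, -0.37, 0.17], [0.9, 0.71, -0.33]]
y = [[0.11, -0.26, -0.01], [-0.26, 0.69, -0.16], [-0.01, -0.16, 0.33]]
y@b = [[0.48,  0.38,  -0.18], [-1.34,  -1.06,  0.49], [0.34,  0.27,  -0.12]]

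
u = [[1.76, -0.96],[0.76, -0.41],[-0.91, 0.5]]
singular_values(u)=[2.42, 0.01]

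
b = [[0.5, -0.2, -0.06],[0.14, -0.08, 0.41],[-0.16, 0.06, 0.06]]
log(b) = [[7.23,  -4.52,  22.77], [21.56,  -12.74,  62.24], [-0.61,  0.13,  -2.41]]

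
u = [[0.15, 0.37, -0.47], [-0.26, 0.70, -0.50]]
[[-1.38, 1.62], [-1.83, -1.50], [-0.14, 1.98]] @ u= [[-0.63,  0.62,  -0.16], [0.12,  -1.73,  1.61], [-0.54,  1.33,  -0.92]]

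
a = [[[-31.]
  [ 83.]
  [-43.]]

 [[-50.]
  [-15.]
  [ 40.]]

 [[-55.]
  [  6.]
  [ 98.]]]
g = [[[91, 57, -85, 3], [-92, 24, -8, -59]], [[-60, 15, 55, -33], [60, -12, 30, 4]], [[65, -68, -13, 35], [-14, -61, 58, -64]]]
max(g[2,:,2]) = 58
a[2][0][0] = -55.0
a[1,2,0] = 40.0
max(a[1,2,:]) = 40.0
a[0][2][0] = -43.0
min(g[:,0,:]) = -85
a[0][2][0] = -43.0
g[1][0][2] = 55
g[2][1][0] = -14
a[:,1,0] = [83.0, -15.0, 6.0]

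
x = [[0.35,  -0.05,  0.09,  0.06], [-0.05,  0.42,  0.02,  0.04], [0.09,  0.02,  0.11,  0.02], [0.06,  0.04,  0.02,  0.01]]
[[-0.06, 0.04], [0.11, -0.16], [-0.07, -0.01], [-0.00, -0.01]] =x @ [[-0.08, 0.09], [0.21, -0.36], [-0.74, -0.09], [0.75, -0.07]]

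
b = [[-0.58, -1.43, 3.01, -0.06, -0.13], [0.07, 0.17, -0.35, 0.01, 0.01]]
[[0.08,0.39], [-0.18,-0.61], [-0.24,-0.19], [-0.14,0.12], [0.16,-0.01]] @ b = [[-0.02, -0.05, 0.10, -0.00, -0.01], [0.06, 0.15, -0.33, 0.00, 0.02], [0.13, 0.31, -0.66, 0.01, 0.03], [0.09, 0.22, -0.46, 0.01, 0.02], [-0.09, -0.23, 0.49, -0.01, -0.02]]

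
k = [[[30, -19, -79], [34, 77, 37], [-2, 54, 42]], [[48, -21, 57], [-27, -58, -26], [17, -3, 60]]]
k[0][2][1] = 54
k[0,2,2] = 42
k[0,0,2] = -79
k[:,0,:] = [[30, -19, -79], [48, -21, 57]]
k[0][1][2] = 37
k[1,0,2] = 57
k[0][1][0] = 34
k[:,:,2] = [[-79, 37, 42], [57, -26, 60]]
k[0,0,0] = 30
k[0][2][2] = 42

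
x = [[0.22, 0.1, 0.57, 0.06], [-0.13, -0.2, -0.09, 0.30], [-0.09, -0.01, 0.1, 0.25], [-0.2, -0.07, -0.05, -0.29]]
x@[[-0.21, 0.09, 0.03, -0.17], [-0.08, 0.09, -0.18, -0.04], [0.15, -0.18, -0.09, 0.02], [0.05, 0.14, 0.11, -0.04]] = [[0.03, -0.07, -0.06, -0.03], [0.04, 0.03, 0.07, 0.02], [0.05, 0.01, 0.02, 0.01], [0.03, -0.06, -0.02, 0.05]]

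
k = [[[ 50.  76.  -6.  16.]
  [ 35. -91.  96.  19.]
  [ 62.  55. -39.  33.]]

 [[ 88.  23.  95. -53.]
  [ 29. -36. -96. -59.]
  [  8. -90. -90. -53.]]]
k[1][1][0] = 29.0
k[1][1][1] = -36.0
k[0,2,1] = 55.0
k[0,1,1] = -91.0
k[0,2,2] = -39.0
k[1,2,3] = -53.0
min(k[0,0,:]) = -6.0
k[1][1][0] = 29.0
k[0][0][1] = 76.0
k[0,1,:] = [35.0, -91.0, 96.0, 19.0]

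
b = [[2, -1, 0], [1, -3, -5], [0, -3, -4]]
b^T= [[2, 1, 0], [-1, -3, -3], [0, -5, -4]]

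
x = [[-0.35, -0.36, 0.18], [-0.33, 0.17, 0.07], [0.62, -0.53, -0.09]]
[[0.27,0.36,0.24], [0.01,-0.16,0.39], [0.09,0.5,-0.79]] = x@[[-0.75, 0.45, -1.1],[-0.78, -0.68, 0.26],[-1.52, 1.54, -0.28]]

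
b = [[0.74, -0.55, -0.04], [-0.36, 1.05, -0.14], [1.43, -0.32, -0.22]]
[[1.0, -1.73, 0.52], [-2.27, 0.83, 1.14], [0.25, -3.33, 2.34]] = b @ [[-0.29,-1.81,2.03],[-2.23,0.52,1.78],[0.23,2.60,-0.02]]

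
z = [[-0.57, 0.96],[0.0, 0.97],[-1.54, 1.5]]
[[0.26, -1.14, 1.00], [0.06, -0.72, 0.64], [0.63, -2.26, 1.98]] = z @ [[-0.35, 0.75, -0.64], [0.06, -0.74, 0.66]]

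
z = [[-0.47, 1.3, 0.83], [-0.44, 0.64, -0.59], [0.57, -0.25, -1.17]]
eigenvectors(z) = [[0.76+0.00j, (0.76-0j), (-0.63+0j)], [0.37+0.48j, 0.37-0.48j, 0.08+0.00j], [(0.16-0.15j), 0.16+0.15j, (0.77+0j)]]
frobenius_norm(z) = 2.30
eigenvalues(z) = [(0.33+0.66j), (0.33-0.66j), (-1.66+0j)]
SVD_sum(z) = [[-0.60,  1.0,  1.04], [-0.07,  0.12,  0.12], [0.45,  -0.74,  -0.77]] + [[-0.06, 0.22, -0.24], [-0.16, 0.61, -0.68], [-0.10, 0.39, -0.44]] + [[0.19, 0.08, 0.03], [-0.21, -0.09, -0.03], [0.22, 0.10, 0.04]]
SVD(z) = [[-0.8, -0.29, 0.53], [-0.10, -0.81, -0.58], [0.59, -0.52, 0.62]] @ diag([1.9553459200233327, 1.1512439030685675, 0.39832123806740866]) @ [[0.39, -0.64, -0.67],[0.17, -0.66, 0.73],[0.91, 0.4, 0.15]]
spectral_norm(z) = 1.96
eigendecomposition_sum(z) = [[(-0.05+0.35j),(0.49-0.17j),(-0.09+0.3j)], [(-0.24+0.13j),(0.34+0.23j),(-0.23+0.08j)], [0.06+0.08j,(0.07-0.13j),(0.04+0.08j)]] + [[-0.05-0.35j, 0.49+0.17j, (-0.09-0.3j)], [-0.24-0.13j, 0.34-0.23j, (-0.23-0.08j)], [0.06-0.08j, 0.07+0.13j, 0.04-0.08j]] + [[(-0.37-0j), 0.32-0.00j, (1.01-0j)],[0.05+0.00j, (-0.04+0j), (-0.13+0j)],[0.45+0.00j, -0.39+0.00j, (-1.25+0j)]]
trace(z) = -1.00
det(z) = -0.90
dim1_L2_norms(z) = [1.61, 0.98, 1.33]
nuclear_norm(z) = 3.50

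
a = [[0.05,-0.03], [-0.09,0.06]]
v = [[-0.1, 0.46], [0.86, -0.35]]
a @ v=[[-0.03, 0.03], [0.06, -0.06]]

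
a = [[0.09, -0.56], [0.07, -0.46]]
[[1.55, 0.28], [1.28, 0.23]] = a@[[-1.88,-0.48], [-3.07,-0.57]]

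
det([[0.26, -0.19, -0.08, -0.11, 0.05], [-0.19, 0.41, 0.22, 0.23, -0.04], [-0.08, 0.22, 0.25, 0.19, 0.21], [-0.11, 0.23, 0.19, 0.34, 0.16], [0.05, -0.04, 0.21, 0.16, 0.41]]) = -0.000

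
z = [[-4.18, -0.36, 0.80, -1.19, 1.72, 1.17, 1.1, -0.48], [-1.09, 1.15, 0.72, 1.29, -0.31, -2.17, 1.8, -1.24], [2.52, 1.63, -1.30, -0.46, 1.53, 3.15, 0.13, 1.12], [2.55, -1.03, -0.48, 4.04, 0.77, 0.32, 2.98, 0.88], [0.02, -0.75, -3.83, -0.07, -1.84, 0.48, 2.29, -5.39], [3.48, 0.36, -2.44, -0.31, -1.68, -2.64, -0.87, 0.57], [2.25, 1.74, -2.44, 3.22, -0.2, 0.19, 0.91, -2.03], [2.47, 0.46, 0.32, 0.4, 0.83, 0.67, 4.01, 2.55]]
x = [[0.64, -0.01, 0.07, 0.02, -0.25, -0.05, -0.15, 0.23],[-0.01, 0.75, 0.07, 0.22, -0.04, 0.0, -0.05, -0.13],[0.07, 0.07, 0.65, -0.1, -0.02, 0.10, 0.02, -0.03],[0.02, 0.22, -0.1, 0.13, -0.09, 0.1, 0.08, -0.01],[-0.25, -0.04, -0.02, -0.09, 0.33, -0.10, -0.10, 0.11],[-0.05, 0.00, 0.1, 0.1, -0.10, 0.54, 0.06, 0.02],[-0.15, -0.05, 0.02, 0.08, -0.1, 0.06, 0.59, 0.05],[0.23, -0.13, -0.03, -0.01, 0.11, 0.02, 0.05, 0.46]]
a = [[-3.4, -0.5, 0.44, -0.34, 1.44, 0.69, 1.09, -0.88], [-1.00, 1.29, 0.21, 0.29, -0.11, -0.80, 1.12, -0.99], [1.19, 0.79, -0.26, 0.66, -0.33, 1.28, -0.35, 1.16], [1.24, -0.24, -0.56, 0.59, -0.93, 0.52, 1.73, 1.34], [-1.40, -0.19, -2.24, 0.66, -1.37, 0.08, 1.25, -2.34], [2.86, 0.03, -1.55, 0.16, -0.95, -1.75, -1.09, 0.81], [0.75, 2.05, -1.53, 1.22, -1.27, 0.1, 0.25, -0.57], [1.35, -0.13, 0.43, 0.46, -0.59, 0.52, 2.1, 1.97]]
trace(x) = 4.09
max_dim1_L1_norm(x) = 1.42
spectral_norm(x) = 0.91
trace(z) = -1.31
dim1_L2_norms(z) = [5.04, 3.78, 4.94, 5.87, 7.29, 5.4, 5.43, 5.5]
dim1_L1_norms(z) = [11.0, 9.77, 11.84, 13.05, 14.67, 12.35, 12.98, 11.71]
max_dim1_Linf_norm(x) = 0.75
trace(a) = -2.68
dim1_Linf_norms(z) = [4.18, 2.17, 3.15, 4.04, 5.39, 3.48, 3.22, 4.01]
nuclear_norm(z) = 36.79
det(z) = -7701.02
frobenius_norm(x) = 1.73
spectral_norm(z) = 9.31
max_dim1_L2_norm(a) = 4.08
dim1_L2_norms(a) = [4.08, 2.38, 2.4, 2.86, 4.05, 4.05, 3.26, 3.34]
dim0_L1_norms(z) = [18.56, 7.48, 12.33, 10.98, 8.88, 10.79, 14.09, 14.26]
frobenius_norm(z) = 15.51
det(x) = 0.00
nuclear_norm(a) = 20.53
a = z @ x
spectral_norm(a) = 6.46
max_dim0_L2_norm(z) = 7.4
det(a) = -0.02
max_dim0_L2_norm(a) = 5.3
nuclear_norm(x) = 4.10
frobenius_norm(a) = 9.53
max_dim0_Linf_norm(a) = 3.4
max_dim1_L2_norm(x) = 0.8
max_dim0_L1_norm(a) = 13.19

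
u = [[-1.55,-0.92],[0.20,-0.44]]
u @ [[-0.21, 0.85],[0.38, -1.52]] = [[-0.02, 0.08],[-0.21, 0.84]]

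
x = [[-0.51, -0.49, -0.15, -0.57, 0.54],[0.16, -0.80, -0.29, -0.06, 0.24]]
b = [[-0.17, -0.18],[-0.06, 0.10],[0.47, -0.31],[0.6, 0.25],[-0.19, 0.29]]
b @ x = [[0.06, 0.23, 0.08, 0.11, -0.14], [0.05, -0.05, -0.02, 0.03, -0.01], [-0.29, 0.02, 0.02, -0.25, 0.18], [-0.27, -0.49, -0.16, -0.36, 0.38], [0.14, -0.14, -0.06, 0.09, -0.03]]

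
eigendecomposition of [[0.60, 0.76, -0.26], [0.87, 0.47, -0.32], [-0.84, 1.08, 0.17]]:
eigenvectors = [[0.71, 0.32, 0.30], [0.69, 0.05, 0.08], [0.14, 0.95, 0.95]]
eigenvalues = [1.29, -0.05, -0.0]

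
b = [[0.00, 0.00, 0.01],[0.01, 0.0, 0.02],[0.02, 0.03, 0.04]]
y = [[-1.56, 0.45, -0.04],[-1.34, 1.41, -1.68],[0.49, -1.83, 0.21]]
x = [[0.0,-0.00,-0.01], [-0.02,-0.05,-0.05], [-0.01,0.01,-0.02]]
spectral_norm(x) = 0.07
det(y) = 4.02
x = y @ b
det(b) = 0.00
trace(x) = -0.07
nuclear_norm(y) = 5.46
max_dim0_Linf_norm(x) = 0.05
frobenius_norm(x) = 0.08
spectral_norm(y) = 3.22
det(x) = 0.00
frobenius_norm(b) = 0.06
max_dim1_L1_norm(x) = 0.12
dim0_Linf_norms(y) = [1.56, 1.83, 1.68]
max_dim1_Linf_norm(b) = 0.04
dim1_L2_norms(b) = [0.01, 0.02, 0.05]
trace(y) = 0.06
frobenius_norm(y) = 3.59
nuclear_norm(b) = 0.07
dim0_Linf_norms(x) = [0.02, 0.05, 0.05]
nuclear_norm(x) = 0.10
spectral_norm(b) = 0.06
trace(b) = 0.04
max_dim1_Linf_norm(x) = 0.05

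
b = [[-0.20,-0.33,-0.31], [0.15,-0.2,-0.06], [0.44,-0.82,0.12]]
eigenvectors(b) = [[0.72+0.00j, (0.72-0j), -0.43+0.00j], [(0.07-0.27j), (0.07+0.27j), (-0.3+0j)], [(-0-0.64j), (-0+0.64j), 0.85+0.00j]]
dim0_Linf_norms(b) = [0.44, 0.82, 0.31]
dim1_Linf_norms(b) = [0.33, 0.2, 0.82]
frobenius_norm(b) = 1.09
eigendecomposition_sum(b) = [[-0.09+0.23j, -0.23-0.32j, -0.13+0.01j], [(0.08+0.06j), -0.14+0.06j, (-0.01+0.05j)], [(0.21+0.08j), -0.28+0.20j, 0.01+0.11j]] + [[(-0.09-0.23j), -0.23+0.32j, (-0.13-0.01j)], [(0.08-0.06j), (-0.14-0.06j), -0.01-0.05j], [(0.21-0.08j), (-0.28-0.2j), 0.01-0.11j]] + [[-0.01-0.00j, (0.13+0j), (-0.06-0j)], [(-0.01-0j), 0.09+0.00j, (-0.04-0j)], [(0.03+0j), (-0.26-0j), 0.11+0.00j]]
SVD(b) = [[0.21, -0.97, 0.08], [0.25, -0.03, -0.97], [0.95, 0.22, 0.23]] @ diag([0.9850152739777911, 0.4620225087932038, 0.08820493976468072]) @ [[0.42,-0.91,0.03], [0.62,0.31,0.72], [-0.66,-0.28,0.70]]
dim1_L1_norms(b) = [0.84, 0.41, 1.38]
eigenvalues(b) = [(-0.23+0.4j), (-0.23-0.4j), (0.19+0j)]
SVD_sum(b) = [[0.09,-0.19,0.01], [0.1,-0.22,0.01], [0.39,-0.85,0.03]] + [[-0.28, -0.14, -0.32], [-0.01, -0.00, -0.01], [0.06, 0.03, 0.07]] + [[-0.00, -0.00, 0.0],[0.06, 0.02, -0.06],[-0.01, -0.01, 0.01]]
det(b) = 0.04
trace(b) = -0.28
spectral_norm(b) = 0.99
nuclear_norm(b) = 1.54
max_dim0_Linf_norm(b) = 0.82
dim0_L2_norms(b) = [0.51, 0.91, 0.34]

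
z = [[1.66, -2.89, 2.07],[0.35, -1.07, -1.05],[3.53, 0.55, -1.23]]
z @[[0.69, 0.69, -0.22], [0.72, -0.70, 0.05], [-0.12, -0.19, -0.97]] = [[-1.18, 2.78, -2.52], [-0.40, 1.19, 0.89], [2.98, 2.28, 0.44]]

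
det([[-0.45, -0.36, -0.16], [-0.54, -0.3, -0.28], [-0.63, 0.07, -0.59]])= -0.001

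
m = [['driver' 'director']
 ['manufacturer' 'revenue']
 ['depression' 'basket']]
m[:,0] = ['driver', 'manufacturer', 'depression']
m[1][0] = 'manufacturer'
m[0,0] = 'driver'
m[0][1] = 'director'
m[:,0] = ['driver', 'manufacturer', 'depression']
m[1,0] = 'manufacturer'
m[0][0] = 'driver'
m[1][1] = 'revenue'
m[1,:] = ['manufacturer', 'revenue']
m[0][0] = 'driver'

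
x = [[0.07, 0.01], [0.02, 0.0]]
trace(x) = 0.07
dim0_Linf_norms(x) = [0.07, 0.01]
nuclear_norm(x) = 0.08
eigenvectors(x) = [[0.96,  -0.14], [0.27,  0.99]]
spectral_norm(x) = 0.07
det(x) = -0.00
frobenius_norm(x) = 0.07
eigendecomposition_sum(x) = [[0.07, 0.01], [0.02, 0.00]] + [[-0.0, 0.0], [0.0, -0.00]]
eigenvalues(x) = [0.07, -0.0]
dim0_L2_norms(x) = [0.07, 0.01]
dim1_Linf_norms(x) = [0.07, 0.02]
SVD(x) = [[-0.96,-0.27], [-0.27,0.96]] @ diag([0.07343420458864693, 0.002723526469992165]) @ [[-0.99, -0.13], [0.13, -0.99]]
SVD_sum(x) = [[0.07, 0.01], [0.02, 0.00]] + [[-0.00, 0.0], [0.0, -0.00]]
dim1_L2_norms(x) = [0.07, 0.02]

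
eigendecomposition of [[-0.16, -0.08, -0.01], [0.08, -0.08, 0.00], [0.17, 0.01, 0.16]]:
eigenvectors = [[(-0.03+0j),0.66+0.00j,0.66-0.00j], [(-0.01+0j),(-0.3-0.58j),-0.30+0.58j], [(1+0j),-0.37-0.08j,-0.37+0.08j]]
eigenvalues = [(0.15+0j), (-0.12+0.07j), (-0.12-0.07j)]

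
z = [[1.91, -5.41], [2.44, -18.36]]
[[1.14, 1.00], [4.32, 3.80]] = z @ [[-0.11,-0.1], [-0.25,-0.22]]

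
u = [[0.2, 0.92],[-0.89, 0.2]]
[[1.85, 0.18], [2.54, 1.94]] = u@[[-2.29, -2.04], [2.51, 0.64]]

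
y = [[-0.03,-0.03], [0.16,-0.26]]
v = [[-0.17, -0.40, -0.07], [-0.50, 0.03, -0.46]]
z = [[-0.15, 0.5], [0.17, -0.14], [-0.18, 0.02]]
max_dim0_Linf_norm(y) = 0.26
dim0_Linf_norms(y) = [0.16, 0.26]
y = v @ z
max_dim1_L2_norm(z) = 0.52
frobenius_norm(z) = 0.59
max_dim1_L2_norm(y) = 0.31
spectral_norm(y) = 0.31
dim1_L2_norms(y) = [0.04, 0.31]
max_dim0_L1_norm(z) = 0.66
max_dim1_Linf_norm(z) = 0.5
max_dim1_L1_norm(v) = 0.99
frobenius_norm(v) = 0.81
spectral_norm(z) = 0.56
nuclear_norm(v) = 1.10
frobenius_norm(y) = 0.31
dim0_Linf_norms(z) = [0.18, 0.5]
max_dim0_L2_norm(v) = 0.53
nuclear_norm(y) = 0.35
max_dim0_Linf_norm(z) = 0.5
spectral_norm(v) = 0.71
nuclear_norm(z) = 0.76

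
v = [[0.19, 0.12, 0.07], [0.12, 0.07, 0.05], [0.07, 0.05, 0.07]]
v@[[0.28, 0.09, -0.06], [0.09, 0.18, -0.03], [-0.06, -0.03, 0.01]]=[[0.06,  0.04,  -0.01], [0.04,  0.02,  -0.01], [0.02,  0.01,  -0.0]]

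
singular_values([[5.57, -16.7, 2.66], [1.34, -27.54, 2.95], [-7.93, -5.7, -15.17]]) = [32.87, 17.92, 3.18]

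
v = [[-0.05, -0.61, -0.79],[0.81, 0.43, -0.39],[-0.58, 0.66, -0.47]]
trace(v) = -0.09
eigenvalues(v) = [(-1+0j), (0.45+0.89j), (0.45-0.89j)]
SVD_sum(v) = [[0.45,-0.38,-0.54], [0.29,-0.24,-0.35], [-0.18,0.15,0.22]] + [[-0.32, 0.09, -0.33], [0.13, -0.04, 0.14], [-0.59, 0.17, -0.6]] + [[-0.18, -0.32, 0.08],[0.39, 0.71, -0.18],[0.19, 0.34, -0.09]]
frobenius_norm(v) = 1.73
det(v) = -0.99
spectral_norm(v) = 1.00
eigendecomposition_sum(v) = [[-0.35-0.00j, 0.07-0.00j, (-0.47+0j)], [(0.07+0j), -0.01+0.00j, 0.09-0.00j], [(-0.47-0j), (0.09-0j), -0.64+0.00j]] + [[(0.15+0.29j), (-0.34+0.21j), -0.16-0.18j], [0.37-0.15j, 0.22+0.44j, (-0.24+0.18j)], [(-0.06-0.24j), 0.28-0.09j, (0.08+0.16j)]] + [[(0.15-0.29j),(-0.34-0.21j),-0.16+0.18j],[0.37+0.15j,0.22-0.44j,-0.24-0.18j],[(-0.06+0.24j),0.28+0.09j,0.08-0.16j]]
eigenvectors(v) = [[0.59+0.00j,-0.05-0.57j,(-0.05+0.57j)], [-0.12+0.00j,-0.70+0.00j,-0.70-0.00j], [0.80+0.00j,-0.07+0.42j,-0.07-0.42j]]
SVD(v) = [[0.8, -0.47, -0.38], [0.51, 0.2, 0.84], [-0.32, -0.86, 0.40]] @ diag([1.0015101574754415, 0.9961238045136278, 0.994693304770275]) @ [[0.56, -0.48, -0.68], [0.68, -0.20, 0.7], [0.47, 0.86, -0.21]]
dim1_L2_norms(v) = [1.0, 1.0, 1.0]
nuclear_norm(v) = 2.99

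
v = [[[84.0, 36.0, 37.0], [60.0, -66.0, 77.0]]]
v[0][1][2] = 77.0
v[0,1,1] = -66.0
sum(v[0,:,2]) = 114.0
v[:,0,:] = [[84.0, 36.0, 37.0]]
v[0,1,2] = 77.0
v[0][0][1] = 36.0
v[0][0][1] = 36.0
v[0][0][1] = 36.0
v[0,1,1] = -66.0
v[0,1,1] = -66.0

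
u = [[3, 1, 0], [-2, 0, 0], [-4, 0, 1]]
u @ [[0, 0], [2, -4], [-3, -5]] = [[2, -4], [0, 0], [-3, -5]]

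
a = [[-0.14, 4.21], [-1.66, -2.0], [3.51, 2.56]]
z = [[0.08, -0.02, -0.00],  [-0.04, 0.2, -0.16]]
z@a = [[0.02, 0.38], [-0.89, -0.98]]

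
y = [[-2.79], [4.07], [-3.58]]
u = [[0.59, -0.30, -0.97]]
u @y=[[0.61]]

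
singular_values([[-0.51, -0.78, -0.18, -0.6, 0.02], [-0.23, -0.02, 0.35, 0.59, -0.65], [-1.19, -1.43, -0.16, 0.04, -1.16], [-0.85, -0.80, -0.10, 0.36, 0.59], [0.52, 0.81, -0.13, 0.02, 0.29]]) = [2.7, 1.29, 0.94, 0.27, 0.1]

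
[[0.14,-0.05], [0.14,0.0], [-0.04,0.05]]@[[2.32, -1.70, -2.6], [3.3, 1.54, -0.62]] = [[0.16, -0.32, -0.33], [0.32, -0.24, -0.36], [0.07, 0.15, 0.07]]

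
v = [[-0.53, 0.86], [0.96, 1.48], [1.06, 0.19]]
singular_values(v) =[1.96, 1.2]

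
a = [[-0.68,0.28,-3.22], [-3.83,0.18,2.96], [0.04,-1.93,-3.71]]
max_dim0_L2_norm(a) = 5.74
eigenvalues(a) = [(-0.11+2.79j), (-0.11-2.79j), (-4+0j)]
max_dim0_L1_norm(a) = 9.89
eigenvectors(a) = [[0.15+0.43j, (0.15-0.43j), 0.69+0.00j], [(-0.82+0j), -0.82-0.00j, (0.12+0j)], [(0.28-0.21j), 0.28+0.21j, (0.72+0j)]]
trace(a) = -4.21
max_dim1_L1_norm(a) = 6.97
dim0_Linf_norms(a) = [3.83, 1.93, 3.71]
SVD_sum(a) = [[0.98,  -0.5,  -2.37], [-1.56,  0.79,  3.77], [1.40,  -0.71,  -3.4]] + [[-1.54,-0.31,-0.57],  [-2.29,-0.47,-0.85],  [-1.46,-0.3,-0.54]] + [[-0.12, 1.09, -0.28], [0.02, -0.14, 0.04], [0.1, -0.92, 0.23]]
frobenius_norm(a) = 7.20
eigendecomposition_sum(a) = [[0.26+0.99j, 0.67-0.35j, (-0.36-0.88j)], [-1.81-0.14j, (0.18+1.34j), (1.7-0.09j)], [(0.65-0.42j), -0.41-0.41j, (-0.55+0.47j)]] + [[0.26-0.99j, 0.67+0.35j, (-0.36+0.88j)], [-1.81+0.14j, (0.18-1.34j), (1.7+0.09j)], [(0.65+0.42j), -0.41+0.41j, -0.55-0.47j]] + [[(-1.21+0j), (-1.07-0j), -2.49-0.00j], [(-0.21+0j), (-0.19-0j), -0.44-0.00j], [(-1.26+0j), (-1.12-0j), (-2.6-0j)]]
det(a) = -31.15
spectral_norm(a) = 6.18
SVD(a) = [[0.42, 0.49, -0.76], [-0.67, 0.73, 0.1], [0.61, 0.47, 0.64]] @ diag([6.1766651523772955, 3.3910207233506937, 1.4874427885515733]) @ [[0.37, -0.19, -0.91], [-0.92, -0.19, -0.34], [0.1, -0.96, 0.25]]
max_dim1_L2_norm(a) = 4.84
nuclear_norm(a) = 11.06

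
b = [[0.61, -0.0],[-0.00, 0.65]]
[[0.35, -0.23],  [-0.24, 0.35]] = b @ [[0.58,-0.37], [-0.37,0.54]]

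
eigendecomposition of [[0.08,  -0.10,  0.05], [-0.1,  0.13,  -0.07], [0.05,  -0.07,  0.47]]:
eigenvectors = [[-0.79, -0.59, 0.17],  [-0.62, 0.75, -0.23],  [-0.01, 0.29, 0.96]]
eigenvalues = [0.0, 0.18, 0.5]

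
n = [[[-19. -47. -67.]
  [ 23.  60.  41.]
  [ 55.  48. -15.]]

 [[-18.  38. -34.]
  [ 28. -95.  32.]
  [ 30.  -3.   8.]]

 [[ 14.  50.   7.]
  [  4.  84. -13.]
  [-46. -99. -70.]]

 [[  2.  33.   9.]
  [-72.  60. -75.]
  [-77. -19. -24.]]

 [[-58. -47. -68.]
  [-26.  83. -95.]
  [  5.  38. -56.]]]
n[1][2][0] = 30.0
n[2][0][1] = 50.0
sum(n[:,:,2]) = -420.0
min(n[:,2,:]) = -99.0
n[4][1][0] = -26.0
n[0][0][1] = -47.0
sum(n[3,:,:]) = -163.0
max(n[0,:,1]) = 60.0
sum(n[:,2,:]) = -225.0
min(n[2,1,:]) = -13.0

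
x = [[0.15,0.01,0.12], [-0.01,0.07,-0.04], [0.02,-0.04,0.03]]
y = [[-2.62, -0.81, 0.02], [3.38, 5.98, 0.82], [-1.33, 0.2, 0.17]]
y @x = [[-0.38,-0.08,-0.28], [0.46,0.42,0.19], [-0.20,-0.01,-0.16]]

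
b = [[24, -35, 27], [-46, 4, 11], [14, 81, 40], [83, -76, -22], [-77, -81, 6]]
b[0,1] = -35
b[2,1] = 81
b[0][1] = -35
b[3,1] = -76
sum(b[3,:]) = -15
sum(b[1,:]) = -31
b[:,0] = [24, -46, 14, 83, -77]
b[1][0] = -46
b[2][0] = 14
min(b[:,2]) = -22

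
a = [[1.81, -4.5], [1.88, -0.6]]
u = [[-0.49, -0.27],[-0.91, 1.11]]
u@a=[[-1.39, 2.37], [0.44, 3.43]]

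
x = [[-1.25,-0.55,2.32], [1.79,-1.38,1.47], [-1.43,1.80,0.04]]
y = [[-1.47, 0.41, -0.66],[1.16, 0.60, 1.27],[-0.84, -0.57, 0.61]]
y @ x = [[3.52, -0.95, -2.83],[-2.19, 0.82, 3.62],[-0.84, 2.35, -2.76]]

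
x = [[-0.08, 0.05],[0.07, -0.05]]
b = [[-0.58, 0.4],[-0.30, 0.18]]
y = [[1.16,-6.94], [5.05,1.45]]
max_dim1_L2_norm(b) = 0.7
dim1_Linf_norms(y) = [6.94, 5.05]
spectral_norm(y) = 7.09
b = y @ x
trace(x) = -0.13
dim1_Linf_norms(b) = [0.58, 0.3]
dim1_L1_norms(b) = [0.98, 0.48]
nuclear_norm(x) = 0.13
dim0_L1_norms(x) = [0.15, 0.1]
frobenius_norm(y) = 8.78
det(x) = 0.00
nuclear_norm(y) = 12.27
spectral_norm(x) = 0.13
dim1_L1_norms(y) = [8.1, 6.5]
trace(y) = 2.61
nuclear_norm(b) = 0.81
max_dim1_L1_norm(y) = 8.1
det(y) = 36.73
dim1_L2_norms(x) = [0.09, 0.09]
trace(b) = -0.40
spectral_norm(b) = 0.79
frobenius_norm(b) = 0.79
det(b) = 0.02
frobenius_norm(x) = 0.13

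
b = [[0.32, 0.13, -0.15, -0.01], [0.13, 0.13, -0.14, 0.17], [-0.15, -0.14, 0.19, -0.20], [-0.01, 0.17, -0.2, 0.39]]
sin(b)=[[0.31, 0.12, -0.14, -0.02],[0.12, 0.12, -0.13, 0.16],[-0.14, -0.13, 0.18, -0.18],[-0.02, 0.16, -0.18, 0.37]]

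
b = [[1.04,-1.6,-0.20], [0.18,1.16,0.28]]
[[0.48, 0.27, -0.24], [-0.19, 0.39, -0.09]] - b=[[-0.56, 1.87, -0.04], [-0.37, -0.77, -0.37]]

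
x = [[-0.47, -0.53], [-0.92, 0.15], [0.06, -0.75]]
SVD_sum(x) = [[-0.58, -0.17], [-0.81, -0.24], [-0.15, -0.04]] + [[0.11, -0.36], [-0.11, 0.39], [0.21, -0.71]]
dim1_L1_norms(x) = [1.0, 1.07, 0.81]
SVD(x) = [[-0.58, 0.41], [-0.80, -0.44], [-0.15, 0.80]] @ diag([1.0442054371521283, 0.9200190242717444]) @ [[0.96, 0.28], [0.28, -0.96]]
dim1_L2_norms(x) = [0.71, 0.93, 0.75]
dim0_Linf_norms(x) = [0.92, 0.75]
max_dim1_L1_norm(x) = 1.07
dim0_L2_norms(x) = [1.03, 0.93]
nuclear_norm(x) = 1.96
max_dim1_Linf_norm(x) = 0.92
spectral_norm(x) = 1.04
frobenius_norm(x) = 1.39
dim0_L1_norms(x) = [1.45, 1.43]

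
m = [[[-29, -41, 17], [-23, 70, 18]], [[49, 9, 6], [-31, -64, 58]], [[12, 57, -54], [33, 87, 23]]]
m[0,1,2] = 18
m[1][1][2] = 58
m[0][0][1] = -41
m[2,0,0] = 12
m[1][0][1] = 9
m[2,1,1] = 87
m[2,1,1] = 87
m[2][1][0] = 33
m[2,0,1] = 57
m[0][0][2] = 17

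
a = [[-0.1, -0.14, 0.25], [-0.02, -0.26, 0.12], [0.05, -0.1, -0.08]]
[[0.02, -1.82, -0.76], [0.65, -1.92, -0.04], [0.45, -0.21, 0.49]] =a@[[5.17, -0.91, -2.0], [-2.54, 5.33, -1.98], [0.74, -4.64, -4.96]]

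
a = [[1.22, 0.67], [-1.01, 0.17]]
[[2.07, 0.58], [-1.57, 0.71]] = a @ [[1.59, -0.43], [0.19, 1.65]]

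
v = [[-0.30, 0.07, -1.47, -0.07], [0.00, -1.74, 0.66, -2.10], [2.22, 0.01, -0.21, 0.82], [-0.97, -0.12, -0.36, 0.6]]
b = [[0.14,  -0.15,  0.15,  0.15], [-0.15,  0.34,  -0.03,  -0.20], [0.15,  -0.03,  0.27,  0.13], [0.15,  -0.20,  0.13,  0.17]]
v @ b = [[-0.28,0.13,-0.45,-0.26], [0.04,-0.19,-0.04,0.08], [0.40,-0.49,0.38,0.44], [-0.08,-0.0,-0.16,-0.07]]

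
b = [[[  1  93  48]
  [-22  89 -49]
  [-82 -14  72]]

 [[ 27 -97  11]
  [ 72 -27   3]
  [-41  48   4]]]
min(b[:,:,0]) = -82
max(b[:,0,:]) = 93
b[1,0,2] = 11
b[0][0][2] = 48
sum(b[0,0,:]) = 142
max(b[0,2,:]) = 72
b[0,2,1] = -14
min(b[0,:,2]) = -49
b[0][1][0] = -22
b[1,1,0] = 72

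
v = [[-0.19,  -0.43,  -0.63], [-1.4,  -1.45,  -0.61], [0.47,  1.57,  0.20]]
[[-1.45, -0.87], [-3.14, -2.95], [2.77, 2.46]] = v @ [[0.08, 0.58],[1.59, 1.36],[1.19, 0.27]]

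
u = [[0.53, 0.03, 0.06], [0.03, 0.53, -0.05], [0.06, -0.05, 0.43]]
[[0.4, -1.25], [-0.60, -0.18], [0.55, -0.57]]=u @ [[0.7, -2.23], [-1.07, -0.32], [1.06, -1.04]]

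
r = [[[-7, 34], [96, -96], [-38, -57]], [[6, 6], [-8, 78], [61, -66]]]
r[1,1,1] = 78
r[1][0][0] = 6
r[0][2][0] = -38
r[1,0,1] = 6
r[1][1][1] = 78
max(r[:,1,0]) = 96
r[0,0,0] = -7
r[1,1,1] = 78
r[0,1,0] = 96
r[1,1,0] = -8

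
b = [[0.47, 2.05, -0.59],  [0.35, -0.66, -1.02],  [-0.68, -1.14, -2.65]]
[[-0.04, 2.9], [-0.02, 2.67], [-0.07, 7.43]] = b @ [[0.00, -0.11],[-0.01, 0.57],[0.03, -3.02]]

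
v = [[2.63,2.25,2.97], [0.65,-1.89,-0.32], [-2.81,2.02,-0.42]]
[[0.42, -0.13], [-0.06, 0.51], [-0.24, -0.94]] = v@ [[0.18, 0.23], [0.11, -0.17], [-0.1, -0.12]]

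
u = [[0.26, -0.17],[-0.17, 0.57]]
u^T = [[0.26,  -0.17], [-0.17,  0.57]]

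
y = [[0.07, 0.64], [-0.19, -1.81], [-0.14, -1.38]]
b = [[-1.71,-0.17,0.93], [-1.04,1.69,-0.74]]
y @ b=[[-0.79, 1.07, -0.41], [2.21, -3.03, 1.16], [1.67, -2.31, 0.89]]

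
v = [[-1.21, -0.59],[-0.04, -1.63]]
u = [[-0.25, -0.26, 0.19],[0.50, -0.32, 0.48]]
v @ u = [[0.01, 0.5, -0.51],[-0.80, 0.53, -0.79]]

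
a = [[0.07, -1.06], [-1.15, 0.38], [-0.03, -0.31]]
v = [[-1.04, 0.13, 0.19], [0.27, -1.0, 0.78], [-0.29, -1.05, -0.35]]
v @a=[[-0.23, 1.09],[1.15, -0.91],[1.20, 0.02]]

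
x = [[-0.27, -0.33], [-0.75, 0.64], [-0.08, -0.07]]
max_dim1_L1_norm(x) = 1.39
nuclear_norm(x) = 1.43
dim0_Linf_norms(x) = [0.75, 0.64]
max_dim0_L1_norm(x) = 1.1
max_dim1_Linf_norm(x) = 0.75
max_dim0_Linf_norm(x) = 0.75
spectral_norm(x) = 0.99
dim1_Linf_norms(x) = [0.33, 0.75, 0.08]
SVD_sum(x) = [[0.01, -0.01],[-0.75, 0.64],[-0.01, 0.01]] + [[-0.28, -0.32], [-0.00, -0.0], [-0.07, -0.08]]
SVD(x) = [[0.01, 0.97], [-1.00, 0.01], [-0.02, 0.24]] @ diag([0.98611429754705, 0.4390655898305943]) @ [[0.76, -0.65], [-0.65, -0.76]]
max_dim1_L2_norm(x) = 0.99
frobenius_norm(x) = 1.08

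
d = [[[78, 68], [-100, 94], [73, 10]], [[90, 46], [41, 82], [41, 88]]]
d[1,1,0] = 41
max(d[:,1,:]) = 94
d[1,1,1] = 82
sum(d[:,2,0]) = 114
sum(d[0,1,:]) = -6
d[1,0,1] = 46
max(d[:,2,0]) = 73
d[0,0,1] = 68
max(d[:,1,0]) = 41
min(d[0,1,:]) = -100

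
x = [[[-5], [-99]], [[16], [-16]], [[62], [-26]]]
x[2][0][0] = 62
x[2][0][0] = 62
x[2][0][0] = 62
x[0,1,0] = -99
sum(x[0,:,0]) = -104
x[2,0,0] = 62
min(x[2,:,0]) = -26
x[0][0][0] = -5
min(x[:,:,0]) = -99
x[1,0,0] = 16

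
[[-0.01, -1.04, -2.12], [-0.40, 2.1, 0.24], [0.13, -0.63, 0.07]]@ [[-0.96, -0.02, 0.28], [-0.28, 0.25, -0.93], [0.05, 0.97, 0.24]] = [[0.19, -2.32, 0.46], [-0.19, 0.77, -2.01], [0.06, -0.09, 0.64]]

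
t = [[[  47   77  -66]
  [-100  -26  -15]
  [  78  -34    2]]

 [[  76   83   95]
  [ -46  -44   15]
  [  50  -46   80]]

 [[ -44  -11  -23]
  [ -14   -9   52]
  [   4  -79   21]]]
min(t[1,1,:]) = -46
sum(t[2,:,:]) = -103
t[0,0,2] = -66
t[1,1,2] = 15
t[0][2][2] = 2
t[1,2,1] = -46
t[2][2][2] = 21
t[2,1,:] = [-14, -9, 52]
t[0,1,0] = -100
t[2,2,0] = 4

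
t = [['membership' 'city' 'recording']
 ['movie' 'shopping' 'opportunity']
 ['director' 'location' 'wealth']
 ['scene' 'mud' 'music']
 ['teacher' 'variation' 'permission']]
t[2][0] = 'director'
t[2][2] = 'wealth'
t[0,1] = 'city'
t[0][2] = 'recording'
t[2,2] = 'wealth'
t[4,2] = 'permission'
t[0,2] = 'recording'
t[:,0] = ['membership', 'movie', 'director', 'scene', 'teacher']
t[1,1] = 'shopping'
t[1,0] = 'movie'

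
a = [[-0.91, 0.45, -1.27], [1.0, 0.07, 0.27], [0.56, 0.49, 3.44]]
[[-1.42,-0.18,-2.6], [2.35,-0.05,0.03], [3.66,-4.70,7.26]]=a@ [[2.08, 0.42, -0.55], [2.21, -2.56, -0.49], [0.41, -1.07, 2.27]]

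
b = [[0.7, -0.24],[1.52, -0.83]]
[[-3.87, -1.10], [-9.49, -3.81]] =b @[[-4.33, 0.02], [3.50, 4.63]]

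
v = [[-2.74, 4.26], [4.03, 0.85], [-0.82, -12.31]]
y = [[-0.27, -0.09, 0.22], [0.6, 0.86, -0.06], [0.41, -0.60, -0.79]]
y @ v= [[0.20,-3.93],[1.87,4.03],[-2.89,10.96]]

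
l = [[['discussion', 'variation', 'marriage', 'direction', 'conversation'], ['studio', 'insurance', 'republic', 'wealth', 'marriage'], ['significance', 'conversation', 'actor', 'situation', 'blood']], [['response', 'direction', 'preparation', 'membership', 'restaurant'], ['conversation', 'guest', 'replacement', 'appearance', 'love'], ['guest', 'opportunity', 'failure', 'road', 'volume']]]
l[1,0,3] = 'membership'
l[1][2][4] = 'volume'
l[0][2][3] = 'situation'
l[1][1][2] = 'replacement'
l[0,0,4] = 'conversation'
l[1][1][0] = 'conversation'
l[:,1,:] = [['studio', 'insurance', 'republic', 'wealth', 'marriage'], ['conversation', 'guest', 'replacement', 'appearance', 'love']]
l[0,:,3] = ['direction', 'wealth', 'situation']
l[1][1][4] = 'love'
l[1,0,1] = 'direction'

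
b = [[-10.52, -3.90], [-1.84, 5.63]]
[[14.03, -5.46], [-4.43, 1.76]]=b @ [[-0.93, 0.36], [-1.09, 0.43]]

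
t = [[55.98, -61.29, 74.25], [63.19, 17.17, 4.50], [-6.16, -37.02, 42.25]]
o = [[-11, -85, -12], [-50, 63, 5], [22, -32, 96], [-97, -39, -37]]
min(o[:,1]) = -85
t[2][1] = -37.02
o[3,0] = -97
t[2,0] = -6.16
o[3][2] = -37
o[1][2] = 5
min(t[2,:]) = -37.02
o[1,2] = 5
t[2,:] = [-6.16, -37.02, 42.25]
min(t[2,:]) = -37.02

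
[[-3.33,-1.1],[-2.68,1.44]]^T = [[-3.33, -2.68],[-1.10, 1.44]]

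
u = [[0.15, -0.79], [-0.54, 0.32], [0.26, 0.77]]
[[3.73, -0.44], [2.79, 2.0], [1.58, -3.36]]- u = [[3.58, 0.35], [3.33, 1.68], [1.32, -4.13]]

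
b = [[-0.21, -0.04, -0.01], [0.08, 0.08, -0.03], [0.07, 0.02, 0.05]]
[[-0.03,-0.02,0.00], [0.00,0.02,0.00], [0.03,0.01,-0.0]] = b @ [[0.1, 0.07, -0.01], [0.09, 0.19, -0.0], [0.34, 0.02, -0.03]]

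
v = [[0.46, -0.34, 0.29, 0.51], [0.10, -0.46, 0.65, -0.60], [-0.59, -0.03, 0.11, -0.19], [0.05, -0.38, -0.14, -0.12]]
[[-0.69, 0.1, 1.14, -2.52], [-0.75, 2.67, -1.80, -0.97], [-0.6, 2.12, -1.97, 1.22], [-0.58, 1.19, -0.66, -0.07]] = v@[[1.04, -2.98, 2.69, -1.98], [2.04, -3.88, 1.86, 1.03], [-0.48, 1.37, -0.59, -1.79], [-0.66, -0.48, 1.38, -1.45]]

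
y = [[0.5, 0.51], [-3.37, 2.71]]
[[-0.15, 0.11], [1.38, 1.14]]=y @[[-0.36, -0.09], [0.06, 0.31]]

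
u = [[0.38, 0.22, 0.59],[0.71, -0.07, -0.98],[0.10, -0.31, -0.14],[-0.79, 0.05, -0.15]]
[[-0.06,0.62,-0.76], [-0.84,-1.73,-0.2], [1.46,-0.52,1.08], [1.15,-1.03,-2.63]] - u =[[-0.44, 0.4, -1.35], [-1.55, -1.66, 0.78], [1.36, -0.21, 1.22], [1.94, -1.08, -2.48]]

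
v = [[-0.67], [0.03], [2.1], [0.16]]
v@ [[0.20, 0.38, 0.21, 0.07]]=[[-0.13, -0.25, -0.14, -0.05], [0.01, 0.01, 0.01, 0.0], [0.42, 0.80, 0.44, 0.15], [0.03, 0.06, 0.03, 0.01]]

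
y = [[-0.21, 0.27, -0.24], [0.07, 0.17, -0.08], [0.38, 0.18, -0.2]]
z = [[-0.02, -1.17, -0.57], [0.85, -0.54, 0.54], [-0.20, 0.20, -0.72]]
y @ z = [[0.28,0.05,0.44], [0.16,-0.19,0.11], [0.19,-0.58,0.02]]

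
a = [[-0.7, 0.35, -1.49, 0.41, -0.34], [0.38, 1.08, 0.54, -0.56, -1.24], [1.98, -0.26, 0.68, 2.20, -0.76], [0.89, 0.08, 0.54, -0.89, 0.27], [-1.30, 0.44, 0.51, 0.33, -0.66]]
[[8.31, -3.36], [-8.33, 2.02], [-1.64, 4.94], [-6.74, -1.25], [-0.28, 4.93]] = a @ [[-2.17,-1.32], [-2.84,-0.96], [-4.65,3.53], [2.46,1.53], [0.44,-2.02]]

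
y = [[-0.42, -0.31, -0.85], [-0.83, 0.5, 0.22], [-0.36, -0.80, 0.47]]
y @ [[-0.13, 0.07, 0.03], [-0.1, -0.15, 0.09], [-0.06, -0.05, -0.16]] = [[0.14,0.06,0.10], [0.04,-0.14,-0.02], [0.10,0.07,-0.16]]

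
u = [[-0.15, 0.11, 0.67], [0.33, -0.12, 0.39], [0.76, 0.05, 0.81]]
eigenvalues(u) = [1.23, -0.55, -0.14]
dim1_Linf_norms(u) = [0.67, 0.39, 0.81]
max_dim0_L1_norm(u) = 1.87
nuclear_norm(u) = 1.97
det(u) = 0.09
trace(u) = 0.54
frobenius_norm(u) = 1.41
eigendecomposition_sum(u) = [[0.27, 0.04, 0.48], [0.22, 0.03, 0.38], [0.53, 0.08, 0.92]] + [[-0.42, 0.09, 0.18], [0.11, -0.02, -0.05], [0.23, -0.05, -0.1]] + [[-0.0, -0.02, 0.01], [-0.00, -0.13, 0.06], [0.0, 0.02, -0.01]]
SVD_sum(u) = [[0.26, 0.01, 0.40], [0.28, 0.01, 0.42], [0.6, 0.03, 0.91]] + [[-0.41, 0.1, 0.27],[0.07, -0.02, -0.05],[0.15, -0.03, -0.10]] + [[-0.0, -0.0, 0.00],[-0.02, -0.12, 0.02],[0.01, 0.05, -0.01]]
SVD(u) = [[0.37, -0.93, -0.0], [0.39, 0.16, -0.91], [0.84, 0.33, 0.42]] @ diag([1.297707475538496, 0.5418618146003884, 0.13206468797327067]) @ [[0.55,0.03,0.83],[0.82,-0.19,-0.54],[0.15,0.98,-0.13]]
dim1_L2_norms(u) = [0.7, 0.52, 1.11]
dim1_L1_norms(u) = [0.93, 0.84, 1.62]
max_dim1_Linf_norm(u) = 0.81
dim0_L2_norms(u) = [0.84, 0.17, 1.12]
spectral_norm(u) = 1.30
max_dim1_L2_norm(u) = 1.11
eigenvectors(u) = [[0.43,0.85,-0.13], [0.35,-0.23,-0.98], [0.83,-0.47,0.16]]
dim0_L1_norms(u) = [1.24, 0.28, 1.87]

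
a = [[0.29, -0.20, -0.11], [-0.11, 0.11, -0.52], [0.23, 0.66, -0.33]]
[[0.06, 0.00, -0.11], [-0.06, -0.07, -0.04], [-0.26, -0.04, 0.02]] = a @ [[-0.02, 0.05, -0.21], [-0.36, -0.01, 0.18], [0.04, 0.13, 0.16]]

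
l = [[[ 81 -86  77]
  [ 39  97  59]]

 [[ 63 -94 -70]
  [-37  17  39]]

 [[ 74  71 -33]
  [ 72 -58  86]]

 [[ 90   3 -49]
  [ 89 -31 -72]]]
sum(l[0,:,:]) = 267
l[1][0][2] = -70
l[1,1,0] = -37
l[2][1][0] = 72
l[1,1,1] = 17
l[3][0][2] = -49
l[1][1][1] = 17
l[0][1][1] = 97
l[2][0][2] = -33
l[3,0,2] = -49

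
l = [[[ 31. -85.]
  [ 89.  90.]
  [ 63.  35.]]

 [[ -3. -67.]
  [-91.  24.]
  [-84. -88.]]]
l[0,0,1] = -85.0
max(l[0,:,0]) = 89.0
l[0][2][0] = 63.0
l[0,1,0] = 89.0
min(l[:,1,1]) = 24.0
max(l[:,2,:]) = 63.0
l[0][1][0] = 89.0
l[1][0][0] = -3.0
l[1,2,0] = -84.0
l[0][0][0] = 31.0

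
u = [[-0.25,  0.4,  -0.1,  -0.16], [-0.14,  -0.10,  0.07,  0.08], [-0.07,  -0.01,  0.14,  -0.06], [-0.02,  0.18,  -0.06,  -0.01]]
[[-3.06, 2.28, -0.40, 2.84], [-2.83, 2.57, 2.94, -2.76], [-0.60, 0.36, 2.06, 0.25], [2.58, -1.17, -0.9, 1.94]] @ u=[[0.42, -0.94, 0.24, 0.67],[0.2, -1.92, 1.04, 0.51],[-0.05, -0.25, 0.36, -0.0],[-0.46, 1.51, -0.58, -0.47]]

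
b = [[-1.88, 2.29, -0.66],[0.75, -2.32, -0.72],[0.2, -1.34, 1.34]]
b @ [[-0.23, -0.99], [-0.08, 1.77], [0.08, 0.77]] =[[0.20,5.41], [-0.04,-5.40], [0.17,-1.54]]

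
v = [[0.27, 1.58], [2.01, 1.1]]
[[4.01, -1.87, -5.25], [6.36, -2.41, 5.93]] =v@ [[1.96, -0.61, 5.26], [2.2, -1.08, -4.22]]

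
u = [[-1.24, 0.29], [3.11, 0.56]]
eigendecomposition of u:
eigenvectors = [[-0.58, -0.13],  [0.82, -0.99]]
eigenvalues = [-1.65, 0.97]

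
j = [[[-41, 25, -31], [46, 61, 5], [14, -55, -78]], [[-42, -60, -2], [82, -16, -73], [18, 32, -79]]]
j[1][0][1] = -60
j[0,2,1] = -55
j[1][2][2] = -79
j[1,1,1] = -16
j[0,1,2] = 5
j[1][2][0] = 18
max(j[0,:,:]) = 61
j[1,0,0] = -42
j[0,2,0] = 14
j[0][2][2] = -78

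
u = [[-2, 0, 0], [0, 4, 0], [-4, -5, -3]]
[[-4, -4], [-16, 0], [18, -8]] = u @ [[2, 2], [-4, 0], [-2, 0]]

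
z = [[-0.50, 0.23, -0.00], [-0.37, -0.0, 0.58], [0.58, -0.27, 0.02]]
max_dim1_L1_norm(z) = 0.95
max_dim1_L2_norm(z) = 0.69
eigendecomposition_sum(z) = [[(-0.25-0.05j), 0.12+0.07j, (-0-0.16j)], [-0.19-0.52j, 0.29j, (0.29-0.18j)], [(0.29+0.05j), (-0.13-0.08j), 0.01+0.18j]] + [[-0.25+0.05j, 0.12-0.07j, (-0+0.16j)], [-0.19+0.52j, 0.00-0.29j, (0.29+0.18j)], [0.29-0.05j, -0.13+0.08j, 0.01-0.18j]] + [[0.00-0.00j, (-0+0j), -0j], [0.00-0.00j, (-0+0j), -0j], [-0j, -0.00+0.00j, 0.00-0.00j]]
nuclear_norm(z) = 1.49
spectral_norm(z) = 0.94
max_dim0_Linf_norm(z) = 0.58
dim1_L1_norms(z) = [0.73, 0.95, 0.87]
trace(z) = -0.48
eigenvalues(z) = [(-0.24+0.42j), (-0.24-0.42j), 0j]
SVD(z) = [[-0.55,0.34,0.76], [-0.55,-0.84,-0.02], [0.63,-0.43,0.65]] @ diag([0.9446310450331795, 0.5418209130938862, 0.0015122478732535413]) @ [[0.89, -0.31, -0.32],[-0.2, 0.36, -0.91],[0.40, 0.88, 0.26]]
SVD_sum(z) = [[-0.46, 0.16, 0.17], [-0.46, 0.16, 0.17], [0.53, -0.19, -0.19]] + [[-0.04,0.07,-0.17], [0.09,-0.16,0.41], [0.05,-0.08,0.21]] + [[0.0, 0.00, 0.0],[-0.00, -0.0, -0.00],[0.0, 0.00, 0.0]]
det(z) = 0.00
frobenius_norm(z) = 1.09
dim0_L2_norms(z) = [0.85, 0.35, 0.58]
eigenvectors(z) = [[(0.2-0.32j), 0.20+0.32j, (0.4+0j)],[(0.82+0j), (0.82-0j), 0.88+0.00j],[-0.21+0.38j, (-0.21-0.38j), 0.26+0.00j]]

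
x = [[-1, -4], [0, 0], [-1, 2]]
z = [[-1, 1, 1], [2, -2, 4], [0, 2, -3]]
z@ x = [[0, 6], [-6, 0], [3, -6]]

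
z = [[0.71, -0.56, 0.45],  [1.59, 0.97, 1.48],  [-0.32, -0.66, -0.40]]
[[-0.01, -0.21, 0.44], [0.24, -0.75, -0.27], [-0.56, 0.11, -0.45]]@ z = [[-0.48, -0.49, -0.49], [-0.94, -0.68, -0.89], [-0.08, 0.72, 0.09]]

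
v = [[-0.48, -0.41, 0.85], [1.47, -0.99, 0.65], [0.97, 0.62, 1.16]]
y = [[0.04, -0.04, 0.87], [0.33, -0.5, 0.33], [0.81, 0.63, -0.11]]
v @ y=[[0.53, 0.76, -0.65], [0.26, 0.85, 0.88], [1.18, 0.38, 0.92]]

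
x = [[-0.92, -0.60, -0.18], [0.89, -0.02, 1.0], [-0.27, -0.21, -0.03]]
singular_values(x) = [1.62, 0.73, 0.01]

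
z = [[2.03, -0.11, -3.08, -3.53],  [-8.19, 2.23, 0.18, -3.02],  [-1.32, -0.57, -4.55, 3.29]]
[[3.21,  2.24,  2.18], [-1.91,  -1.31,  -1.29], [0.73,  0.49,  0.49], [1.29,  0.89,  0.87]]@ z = [[-14.71, 3.40, -19.4, -10.92], [8.55, -1.98, 11.52, 6.45], [-3.18, 0.73, -4.39, -2.44], [-5.82, 1.35, -7.77, -4.38]]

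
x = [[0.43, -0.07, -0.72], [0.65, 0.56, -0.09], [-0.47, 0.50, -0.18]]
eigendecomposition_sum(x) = [[-0.18-0.00j, 0.10-0.00j, -0.27+0.00j], [0.08+0.00j, (-0.04+0j), (0.12-0j)], [-0.27-0.00j, 0.15-0.00j, (-0.41+0j)]] + [[(0.31+0.09j),  -0.09+0.27j,  -0.23+0.02j], [0.29-0.36j,  0.30+0.26j,  -0.10+0.31j], [-0.10-0.19j,  0.17-0.08j,  (0.11+0.1j)]] + [[0.31-0.09j, -0.09-0.27j, (-0.23-0.02j)],[0.29+0.36j, 0.30-0.26j, (-0.1-0.31j)],[-0.10+0.19j, 0.17+0.08j, 0.11-0.10j]]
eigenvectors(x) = [[(-0.54+0j), (0.21+0.49j), (0.21-0.49j)], [(0.23+0j), (0.77+0j), 0.77-0.00j], [-0.81+0.00j, (0.15-0.33j), 0.15+0.33j]]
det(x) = -0.46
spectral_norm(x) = 1.02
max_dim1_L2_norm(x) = 0.86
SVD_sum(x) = [[0.57, 0.19, -0.37], [0.59, 0.19, -0.38], [-0.12, -0.04, 0.08]] + [[0.06, -0.20, -0.00], [-0.1, 0.32, 0.01], [-0.18, 0.59, 0.01]] + [[-0.20, -0.06, -0.35], [0.17, 0.05, 0.28], [-0.16, -0.04, -0.27]]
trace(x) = 0.81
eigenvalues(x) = [(-0.63+0j), (0.72+0.45j), (0.72-0.45j)]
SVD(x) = [[-0.69, 0.29, 0.66], [-0.71, -0.46, -0.54], [0.15, -0.84, 0.52]] @ diag([1.0217652792478433, 0.7316086423288441, 0.6135507384017407]) @ [[-0.81, -0.27, 0.52], [0.3, -0.95, -0.02], [-0.50, -0.14, -0.85]]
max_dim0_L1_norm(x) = 1.55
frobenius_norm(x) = 1.40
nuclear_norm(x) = 2.37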